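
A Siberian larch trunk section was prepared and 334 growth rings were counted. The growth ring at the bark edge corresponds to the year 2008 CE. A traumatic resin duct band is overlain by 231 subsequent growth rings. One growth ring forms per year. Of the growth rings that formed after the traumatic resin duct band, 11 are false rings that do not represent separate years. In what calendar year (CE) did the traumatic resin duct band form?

There are 231 growth rings younger than the traumatic resin duct band.
231 − 11 false = 220 true growth rings after the traumatic resin duct band.
The growth ring at the bark edge is 2008 CE, so the traumatic resin duct band dates to 2008 − 220 = 1788 CE.

1788 CE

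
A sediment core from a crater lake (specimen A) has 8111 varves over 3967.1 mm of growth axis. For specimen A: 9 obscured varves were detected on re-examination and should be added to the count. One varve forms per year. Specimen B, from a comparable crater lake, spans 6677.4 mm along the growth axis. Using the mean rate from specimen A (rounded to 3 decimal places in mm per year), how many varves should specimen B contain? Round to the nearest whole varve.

Specimen A: correcting the raw count gives 8111 + 9 = 8120 true varves.
A: 3967.1 mm over 8120 years gives 3967.1 / 8120 ≈ 0.489 mm/year.
Specimen B: 6677.4 mm / 0.489 mm per year = 13655.21 years ≈ 13655 varves.

13655 varves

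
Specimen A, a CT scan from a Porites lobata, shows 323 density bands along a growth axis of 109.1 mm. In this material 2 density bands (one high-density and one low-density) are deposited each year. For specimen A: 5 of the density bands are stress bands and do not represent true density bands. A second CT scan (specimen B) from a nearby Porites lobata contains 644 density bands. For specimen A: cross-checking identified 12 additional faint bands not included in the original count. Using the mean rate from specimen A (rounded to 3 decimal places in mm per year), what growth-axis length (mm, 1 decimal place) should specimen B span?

Specimen A: true density band count = 323 − 5 + 12 = 330.
Specimen A: dividing by 2 density bands per year: 330 / 2 = 165 years.
A: Extension rate ≈ 109.1 / 165 = 0.661 mm/yr.
Specimen B: dividing by 2 density bands per year: 644 / 2 = 322 years. B's length ≈ 0.661 × 322 = 212.8 mm.

212.8 mm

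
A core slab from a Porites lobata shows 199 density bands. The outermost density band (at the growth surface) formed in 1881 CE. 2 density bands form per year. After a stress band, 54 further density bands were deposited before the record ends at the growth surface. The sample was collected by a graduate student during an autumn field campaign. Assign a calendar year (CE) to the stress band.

1854 CE

54 density bands formed after the stress band.
54 density bands at 2 per year is 54 / 2 = 27 years.
1881 − 27 = 1854 CE.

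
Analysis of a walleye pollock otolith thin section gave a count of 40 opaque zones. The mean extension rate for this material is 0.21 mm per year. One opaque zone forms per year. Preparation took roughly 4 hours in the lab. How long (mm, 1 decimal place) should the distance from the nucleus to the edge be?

8.4 mm

40 years of growth are recorded.
Length ≈ 0.21 × 40 = 8.4 mm.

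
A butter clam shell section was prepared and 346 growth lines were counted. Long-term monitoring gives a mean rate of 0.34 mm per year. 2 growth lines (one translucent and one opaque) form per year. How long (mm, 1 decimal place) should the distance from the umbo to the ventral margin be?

346 growth lines at 2 per year is 346 / 2 = 173 years.
173 years at 0.34 mm/year gives 0.34 × 173 = 58.8 mm.

58.8 mm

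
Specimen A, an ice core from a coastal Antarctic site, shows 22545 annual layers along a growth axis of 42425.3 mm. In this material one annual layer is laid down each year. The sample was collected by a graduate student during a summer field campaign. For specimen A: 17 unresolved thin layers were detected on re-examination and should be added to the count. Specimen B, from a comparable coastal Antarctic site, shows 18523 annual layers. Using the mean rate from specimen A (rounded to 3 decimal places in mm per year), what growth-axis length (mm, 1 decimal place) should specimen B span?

Specimen A: correcting the raw count gives 22545 + 17 = 22562 true annual layers.
A: 42425.3 mm over 22562 years gives 42425.3 / 22562 ≈ 1.880 mm/yr.
For B, 1.880 mm/year × 18523 years = 34823.2 mm.

34823.2 mm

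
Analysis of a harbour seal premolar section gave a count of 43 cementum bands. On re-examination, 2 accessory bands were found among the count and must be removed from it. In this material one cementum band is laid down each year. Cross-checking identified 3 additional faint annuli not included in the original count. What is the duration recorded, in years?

44 yr

Correcting the raw count gives 43 − 2 + 3 = 44 true cementum bands.
With a one-to-one cementum band periodicity this is 44 years.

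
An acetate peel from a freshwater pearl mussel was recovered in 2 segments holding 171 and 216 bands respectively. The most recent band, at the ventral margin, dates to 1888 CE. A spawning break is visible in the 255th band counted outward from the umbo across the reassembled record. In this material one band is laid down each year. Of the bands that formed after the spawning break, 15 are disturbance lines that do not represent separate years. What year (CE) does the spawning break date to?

1771 CE

Total bands = 171 + 216 = 387.
Between band 255 and the ventral margin there are 387 − 255 = 132 bands.
Removing the 15 false bands leaves 132 − 15 = 117 true bands beyond the spawning break.
The band at the ventral margin is 1888 CE, so the spawning break dates to 1888 − 117 = 1771 CE.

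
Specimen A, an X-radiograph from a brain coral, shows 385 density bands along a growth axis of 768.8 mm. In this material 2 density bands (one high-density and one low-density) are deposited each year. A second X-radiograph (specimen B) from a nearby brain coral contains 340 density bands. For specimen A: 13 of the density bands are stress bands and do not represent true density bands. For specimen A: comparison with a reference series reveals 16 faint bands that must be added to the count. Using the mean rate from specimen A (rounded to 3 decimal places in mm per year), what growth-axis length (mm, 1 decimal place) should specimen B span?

673.7 mm

Specimen A: true density band count = 385 − 13 + 16 = 388.
Specimen A: 388 density bands at 2 per year is 388 / 2 = 194 years.
A: Mean rate = 768.8 mm / 194 years ≈ 3.963 mm/yr.
Specimen B: with 2 density bands per year, 340 / 2 = 170 years. For B, 3.963 mm/year × 170 years = 673.7 mm.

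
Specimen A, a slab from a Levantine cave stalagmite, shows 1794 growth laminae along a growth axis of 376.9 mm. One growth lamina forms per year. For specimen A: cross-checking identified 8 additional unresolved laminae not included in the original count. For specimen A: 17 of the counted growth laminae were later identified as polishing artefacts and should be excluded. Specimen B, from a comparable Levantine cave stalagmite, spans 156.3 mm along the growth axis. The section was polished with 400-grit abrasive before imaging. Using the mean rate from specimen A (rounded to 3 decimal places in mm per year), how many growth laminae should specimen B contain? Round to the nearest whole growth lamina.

Specimen A: true growth lamina count = 1794 − 17 + 8 = 1785.
A: 376.9 mm over 1785 years gives 376.9 / 1785 ≈ 0.211 mm/yr.
For B, 156.3 / 0.211 = 740.76 years ≈ 741 growth laminae.

741 growth laminae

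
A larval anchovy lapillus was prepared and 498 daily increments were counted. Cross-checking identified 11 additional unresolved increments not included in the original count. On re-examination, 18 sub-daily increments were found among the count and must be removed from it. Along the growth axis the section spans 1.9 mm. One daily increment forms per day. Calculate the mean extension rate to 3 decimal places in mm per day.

0.004 mm per day

True daily increment count = 498 − 18 + 11 = 491.
Extension rate ≈ 1.9 / 491 = 0.004 mm per day.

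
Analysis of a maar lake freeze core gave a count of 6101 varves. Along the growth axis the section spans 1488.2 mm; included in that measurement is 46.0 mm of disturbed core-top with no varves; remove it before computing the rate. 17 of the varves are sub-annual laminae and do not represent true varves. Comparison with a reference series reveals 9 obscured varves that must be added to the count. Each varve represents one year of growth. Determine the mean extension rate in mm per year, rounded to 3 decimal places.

Correcting the raw count gives 6101 − 17 + 9 = 6093 true varves.
Removing the 46.0 mm offcut leaves 1488.2 − 46.0 = 1442.2 mm.
1442.2 mm over 6093 years gives 1442.2 / 6093 ≈ 0.237 mm per year.

0.237 mm per year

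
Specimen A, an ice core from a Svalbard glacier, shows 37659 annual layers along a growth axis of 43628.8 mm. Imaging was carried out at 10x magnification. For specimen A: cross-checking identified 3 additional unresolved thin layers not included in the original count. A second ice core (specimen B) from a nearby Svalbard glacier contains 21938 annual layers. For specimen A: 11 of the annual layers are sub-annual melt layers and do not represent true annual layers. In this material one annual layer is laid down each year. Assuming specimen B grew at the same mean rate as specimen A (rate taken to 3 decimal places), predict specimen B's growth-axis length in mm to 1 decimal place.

Specimen A: after corrections the count is 37659 − 11 + 3 = 37651 annual layers.
A: Mean rate = 43628.8 mm / 37651 years ≈ 1.159 mm/year.
Length of B = 1.159 × 21938 = 25426.1 mm.

25426.1 mm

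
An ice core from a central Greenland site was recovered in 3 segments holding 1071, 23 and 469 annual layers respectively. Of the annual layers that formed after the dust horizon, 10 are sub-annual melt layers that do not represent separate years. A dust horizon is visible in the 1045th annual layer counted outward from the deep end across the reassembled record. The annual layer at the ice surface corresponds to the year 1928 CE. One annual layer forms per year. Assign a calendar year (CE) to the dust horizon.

1420 CE

Total annual layers = 1071 + 23 + 469 = 1563.
The dust horizon sits at annual layer 1045 from the deep end, so 1563 − 1045 = 518 annual layers formed after it.
Removing the 10 false annual layers leaves 518 − 10 = 508 true annual layers beyond the dust horizon.
The annual layer at the ice surface is 1928 CE, so the dust horizon dates to 1928 − 508 = 1420 CE.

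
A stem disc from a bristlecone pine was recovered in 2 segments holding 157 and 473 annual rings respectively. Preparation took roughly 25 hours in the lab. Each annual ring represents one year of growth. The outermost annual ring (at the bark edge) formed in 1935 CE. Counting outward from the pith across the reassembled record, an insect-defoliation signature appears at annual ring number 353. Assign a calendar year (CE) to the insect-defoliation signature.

1658 CE

Total annual rings = 157 + 473 = 630.
630 − 353 = 277 annual rings lie beyond the insect-defoliation signature toward the bark edge.
Counting back 277 years from 1935 CE places the insect-defoliation signature in 1935 − 277 = 1658 CE.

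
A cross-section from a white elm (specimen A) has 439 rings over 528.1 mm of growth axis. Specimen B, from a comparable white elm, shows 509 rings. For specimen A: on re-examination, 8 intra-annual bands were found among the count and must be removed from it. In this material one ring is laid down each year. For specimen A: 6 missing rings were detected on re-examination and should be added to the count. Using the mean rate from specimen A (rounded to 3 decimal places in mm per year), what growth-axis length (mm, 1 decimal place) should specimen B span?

Specimen A: after corrections the count is 439 − 8 + 6 = 437 rings.
A: Mean rate = 528.1 mm / 437 years ≈ 1.208 mm/year.
For B, 1.208 mm/year × 509 years = 614.9 mm.

614.9 mm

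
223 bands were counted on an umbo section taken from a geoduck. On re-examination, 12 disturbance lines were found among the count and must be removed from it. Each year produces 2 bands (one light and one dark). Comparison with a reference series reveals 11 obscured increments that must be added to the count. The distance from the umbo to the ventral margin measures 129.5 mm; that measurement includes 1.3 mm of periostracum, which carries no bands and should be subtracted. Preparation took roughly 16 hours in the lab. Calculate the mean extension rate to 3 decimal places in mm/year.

True band count = 223 − 12 + 11 = 222.
With 2 bands per year, 222 / 2 = 111 years.
Removing the 1.3 mm offcut leaves 129.5 − 1.3 = 128.2 mm.
128.2 mm over 111 years gives 128.2 / 111 ≈ 1.155 mm/year.

1.155 mm/year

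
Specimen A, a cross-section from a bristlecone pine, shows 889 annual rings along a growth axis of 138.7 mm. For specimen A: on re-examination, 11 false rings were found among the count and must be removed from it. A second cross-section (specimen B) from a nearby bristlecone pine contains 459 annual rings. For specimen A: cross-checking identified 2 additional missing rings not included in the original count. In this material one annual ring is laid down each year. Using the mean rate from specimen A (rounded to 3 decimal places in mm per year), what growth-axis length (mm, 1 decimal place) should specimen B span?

Specimen A: correcting the raw count gives 889 − 11 + 2 = 880 true annual rings.
A: 138.7 mm over 880 years gives 138.7 / 880 ≈ 0.158 mm/year.
For B, 0.158 mm/year × 459 years = 72.5 mm.

72.5 mm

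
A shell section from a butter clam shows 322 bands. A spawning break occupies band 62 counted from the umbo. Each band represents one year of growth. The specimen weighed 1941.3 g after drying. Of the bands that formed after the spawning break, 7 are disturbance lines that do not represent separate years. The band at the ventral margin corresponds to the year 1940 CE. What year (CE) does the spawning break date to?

1687 CE

322 − 62 = 260 bands lie beyond the spawning break toward the ventral margin.
Removing the 7 false bands leaves 260 − 7 = 253 true bands beyond the spawning break.
Counting back 253 years from 1940 CE places the spawning break in 1940 − 253 = 1687 CE.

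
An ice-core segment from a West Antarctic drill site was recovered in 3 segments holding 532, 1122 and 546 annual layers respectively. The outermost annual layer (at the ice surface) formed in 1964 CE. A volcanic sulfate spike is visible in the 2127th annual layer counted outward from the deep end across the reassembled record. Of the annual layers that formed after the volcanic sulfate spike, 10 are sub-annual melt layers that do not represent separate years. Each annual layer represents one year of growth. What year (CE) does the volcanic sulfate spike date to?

Total annual layers = 532 + 1122 + 546 = 2200.
Between annual layer 2127 and the ice surface there are 2200 − 2127 = 73 annual layers.
Excluding 10 false annual layers: 73 − 10 = 63.
The annual layer at the ice surface is 1964 CE, so the volcanic sulfate spike dates to 1964 − 63 = 1901 CE.

1901 CE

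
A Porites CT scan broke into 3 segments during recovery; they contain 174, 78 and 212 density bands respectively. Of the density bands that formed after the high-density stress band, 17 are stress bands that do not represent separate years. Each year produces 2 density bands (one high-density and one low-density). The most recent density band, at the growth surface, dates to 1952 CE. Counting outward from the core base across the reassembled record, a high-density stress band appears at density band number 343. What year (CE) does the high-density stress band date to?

1900 CE

Total density bands = 174 + 78 + 212 = 464.
464 − 343 = 121 density bands lie beyond the high-density stress band toward the growth surface.
121 − 17 false = 104 true density bands after the high-density stress band.
With 2 density bands per year, 104 / 2 = 52 years.
1952 − 52 = 1900 CE.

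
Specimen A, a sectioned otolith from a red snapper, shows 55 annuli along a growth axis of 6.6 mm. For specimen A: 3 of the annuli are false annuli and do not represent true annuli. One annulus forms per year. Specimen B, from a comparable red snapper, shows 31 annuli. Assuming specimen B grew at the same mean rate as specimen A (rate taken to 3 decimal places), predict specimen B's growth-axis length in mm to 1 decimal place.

Specimen A: true annulus count = 55 − 3 = 52.
A: Extension rate ≈ 6.6 / 52 = 0.127 mm/yr.
Length of B = 0.127 × 31 = 3.9 mm.

3.9 mm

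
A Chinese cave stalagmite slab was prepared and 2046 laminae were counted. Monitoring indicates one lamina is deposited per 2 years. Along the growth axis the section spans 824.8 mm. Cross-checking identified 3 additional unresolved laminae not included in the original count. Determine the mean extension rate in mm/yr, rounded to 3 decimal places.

0.201 mm/yr

Correcting the raw count gives 2046 + 3 = 2049 true laminae.
2049 laminae at 2 years each span 2049 × 2 = 4098 years.
Mean rate = 824.8 mm / 4098 years ≈ 0.201 mm/yr.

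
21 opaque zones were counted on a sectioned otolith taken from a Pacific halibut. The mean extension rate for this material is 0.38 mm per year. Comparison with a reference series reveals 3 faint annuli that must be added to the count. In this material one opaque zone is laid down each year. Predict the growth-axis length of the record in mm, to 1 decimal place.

9.1 mm

Correcting the raw count gives 21 + 3 = 24 true opaque zones.
24 years at 0.38 mm/year gives 0.38 × 24 = 9.1 mm.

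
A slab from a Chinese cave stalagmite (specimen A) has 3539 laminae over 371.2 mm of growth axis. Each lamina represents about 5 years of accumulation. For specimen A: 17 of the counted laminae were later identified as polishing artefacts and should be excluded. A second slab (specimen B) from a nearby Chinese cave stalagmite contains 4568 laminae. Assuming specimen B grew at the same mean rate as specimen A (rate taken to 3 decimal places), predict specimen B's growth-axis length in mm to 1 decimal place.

Specimen A: correcting the raw count gives 3539 − 17 = 3522 true laminae.
Specimen A: at 5 years per lamina, 3522 × 5 = 17610 years.
A: 371.2 mm over 17610 years gives 371.2 / 17610 ≈ 0.021 mm/year.
Specimen B: multiplying by 5 years per lamina: 4568 × 5 = 22840 years. For B, 0.021 mm/year × 22840 years = 479.6 mm.

479.6 mm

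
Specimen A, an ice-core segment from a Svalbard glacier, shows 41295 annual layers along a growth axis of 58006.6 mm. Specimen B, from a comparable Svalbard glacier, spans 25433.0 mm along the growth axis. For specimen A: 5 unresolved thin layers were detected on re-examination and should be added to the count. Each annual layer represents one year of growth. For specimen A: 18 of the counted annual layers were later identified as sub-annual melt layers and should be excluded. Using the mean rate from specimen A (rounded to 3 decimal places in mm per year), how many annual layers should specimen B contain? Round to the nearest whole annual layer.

18102 annual layers

Specimen A: adjusted count: 41295 − 18 + 5 = 41282 annual layers.
A: Extension rate ≈ 58006.6 / 41282 = 1.405 mm/yr.
B spans 25433.0 / 1.405 = 18101.78 years ≈ 18102 annual layers.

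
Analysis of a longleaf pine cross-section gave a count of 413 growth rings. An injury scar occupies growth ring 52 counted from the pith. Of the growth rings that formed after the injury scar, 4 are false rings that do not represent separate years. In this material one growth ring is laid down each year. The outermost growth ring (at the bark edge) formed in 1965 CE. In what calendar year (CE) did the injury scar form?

1608 CE

Between growth ring 52 and the bark edge there are 413 − 52 = 361 growth rings.
Excluding 4 false growth rings: 361 − 4 = 357.
The growth ring at the bark edge is 1965 CE, so the injury scar dates to 1965 − 357 = 1608 CE.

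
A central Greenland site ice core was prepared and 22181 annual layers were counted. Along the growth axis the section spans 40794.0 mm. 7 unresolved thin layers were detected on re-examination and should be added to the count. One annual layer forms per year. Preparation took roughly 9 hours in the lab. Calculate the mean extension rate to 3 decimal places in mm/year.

1.839 mm/year

After corrections the count is 22181 + 7 = 22188 annual layers.
Extension rate ≈ 40794.0 / 22188 = 1.839 mm/year.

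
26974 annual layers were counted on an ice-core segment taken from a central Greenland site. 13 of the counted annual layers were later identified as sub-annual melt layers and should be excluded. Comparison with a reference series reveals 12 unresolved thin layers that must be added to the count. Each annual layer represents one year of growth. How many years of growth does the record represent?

26973 years

Correcting the raw count gives 26974 − 13 + 12 = 26973 true annual layers.
With a one-to-one annual layer periodicity this is 26973 years.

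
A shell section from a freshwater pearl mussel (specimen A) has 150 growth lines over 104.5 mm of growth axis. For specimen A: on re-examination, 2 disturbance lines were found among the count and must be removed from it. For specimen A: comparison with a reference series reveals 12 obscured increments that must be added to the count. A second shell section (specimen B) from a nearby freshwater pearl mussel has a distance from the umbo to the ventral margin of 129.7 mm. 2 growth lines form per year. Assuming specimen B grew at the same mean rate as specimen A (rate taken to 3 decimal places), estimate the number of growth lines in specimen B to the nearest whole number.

199 growth lines

Specimen A: correcting the raw count gives 150 − 2 + 12 = 160 true growth lines.
Specimen A: dividing by 2 growth lines per year: 160 / 2 = 80 years.
A: Mean rate = 104.5 mm / 80 years ≈ 1.306 mm per year.
For B, 129.7 / 1.306 = 99.31 years; at 2 growth lines per year that is 99.31 × 2 ≈ 199 growth lines.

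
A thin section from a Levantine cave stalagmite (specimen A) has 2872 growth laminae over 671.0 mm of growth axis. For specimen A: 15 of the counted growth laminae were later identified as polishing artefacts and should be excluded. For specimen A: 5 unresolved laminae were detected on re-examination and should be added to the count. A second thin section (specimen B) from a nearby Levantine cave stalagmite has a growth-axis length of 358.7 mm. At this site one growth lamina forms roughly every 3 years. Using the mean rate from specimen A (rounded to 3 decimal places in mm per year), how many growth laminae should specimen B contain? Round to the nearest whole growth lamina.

1533 growth laminae

Specimen A: true growth lamina count = 2872 − 15 + 5 = 2862.
Specimen A: at 3 years per growth lamina, 2862 × 3 = 8586 years.
A: 671.0 mm over 8586 years gives 671.0 / 8586 ≈ 0.078 mm per year.
Specimen B: 358.7 mm / 0.078 mm per year = 4598.72 years; at 3 years per growth lamina that is 4598.72 / 3 ≈ 1533 growth laminae.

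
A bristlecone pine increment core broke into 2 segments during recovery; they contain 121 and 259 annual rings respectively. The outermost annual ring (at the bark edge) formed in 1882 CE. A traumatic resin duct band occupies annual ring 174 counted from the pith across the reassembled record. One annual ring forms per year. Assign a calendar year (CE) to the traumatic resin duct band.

1676 CE

Total annual rings = 121 + 259 = 380.
Between annual ring 174 and the bark edge there are 380 − 174 = 206 annual rings.
Counting back 206 years from 1882 CE places the traumatic resin duct band in 1882 − 206 = 1676 CE.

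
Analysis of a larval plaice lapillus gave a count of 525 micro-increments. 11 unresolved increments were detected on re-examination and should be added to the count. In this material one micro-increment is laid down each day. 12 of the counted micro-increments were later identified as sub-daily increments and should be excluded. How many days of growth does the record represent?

True micro-increment count = 525 − 12 + 11 = 524.
With a one-to-one micro-increment periodicity this is 524 days.

524 d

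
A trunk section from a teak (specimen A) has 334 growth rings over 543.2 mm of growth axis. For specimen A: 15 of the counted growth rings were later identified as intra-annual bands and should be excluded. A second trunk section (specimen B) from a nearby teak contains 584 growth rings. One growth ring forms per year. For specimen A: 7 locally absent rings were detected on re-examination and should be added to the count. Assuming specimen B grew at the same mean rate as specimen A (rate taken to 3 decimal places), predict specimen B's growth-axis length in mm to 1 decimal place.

972.9 mm

Specimen A: correcting the raw count gives 334 − 15 + 7 = 326 true growth rings.
A: 543.2 mm over 326 years gives 543.2 / 326 ≈ 1.666 mm per year.
B's length ≈ 1.666 × 584 = 972.9 mm.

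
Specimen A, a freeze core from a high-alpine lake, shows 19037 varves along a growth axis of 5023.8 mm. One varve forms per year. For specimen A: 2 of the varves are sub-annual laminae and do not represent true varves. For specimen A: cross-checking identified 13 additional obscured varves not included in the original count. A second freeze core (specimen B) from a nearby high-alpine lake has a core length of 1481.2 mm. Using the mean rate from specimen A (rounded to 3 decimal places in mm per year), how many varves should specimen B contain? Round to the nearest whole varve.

5611 varves

Specimen A: true varve count = 19037 − 2 + 13 = 19048.
A: 5023.8 mm over 19048 years gives 5023.8 / 19048 ≈ 0.264 mm/year.
Specimen B: 1481.2 mm / 0.264 mm per year = 5610.61 years ≈ 5611 varves.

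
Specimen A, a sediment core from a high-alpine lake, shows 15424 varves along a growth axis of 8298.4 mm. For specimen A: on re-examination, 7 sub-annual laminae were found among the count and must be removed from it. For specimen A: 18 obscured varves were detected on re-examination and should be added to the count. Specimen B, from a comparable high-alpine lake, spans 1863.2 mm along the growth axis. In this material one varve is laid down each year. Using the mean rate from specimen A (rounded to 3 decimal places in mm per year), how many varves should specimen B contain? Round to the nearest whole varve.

Specimen A: adjusted count: 15424 − 7 + 18 = 15435 varves.
A: Extension rate ≈ 8298.4 / 15435 = 0.538 mm/year.
Specimen B: 1863.2 mm / 0.538 mm per year = 3463.20 years ≈ 3463 varves.

3463 varves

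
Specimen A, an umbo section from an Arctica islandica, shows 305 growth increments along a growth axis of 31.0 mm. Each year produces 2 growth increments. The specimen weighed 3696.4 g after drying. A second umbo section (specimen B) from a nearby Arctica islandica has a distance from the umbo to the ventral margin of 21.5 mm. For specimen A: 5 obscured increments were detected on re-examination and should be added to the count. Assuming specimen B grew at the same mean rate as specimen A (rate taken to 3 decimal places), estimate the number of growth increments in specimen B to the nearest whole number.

Specimen A: true growth increment count = 305 + 5 = 310.
Specimen A: dividing by 2 growth increments per year: 310 / 2 = 155 years.
A: Mean rate = 31.0 mm / 155 years ≈ 0.200 mm per year.
B spans 21.5 / 0.200 = 107.50 years; at 2 growth increments per year that is 107.50 × 2 ≈ 215 growth increments.

215 growth increments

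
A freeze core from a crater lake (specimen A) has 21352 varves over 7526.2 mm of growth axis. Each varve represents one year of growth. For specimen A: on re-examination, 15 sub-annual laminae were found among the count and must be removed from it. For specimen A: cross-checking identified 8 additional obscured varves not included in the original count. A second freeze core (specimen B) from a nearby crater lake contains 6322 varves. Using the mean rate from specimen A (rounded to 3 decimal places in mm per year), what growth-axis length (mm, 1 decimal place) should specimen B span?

2231.7 mm

Specimen A: true varve count = 21352 − 15 + 8 = 21345.
A: Extension rate ≈ 7526.2 / 21345 = 0.353 mm/yr.
For B, 0.353 mm/year × 6322 years = 2231.7 mm.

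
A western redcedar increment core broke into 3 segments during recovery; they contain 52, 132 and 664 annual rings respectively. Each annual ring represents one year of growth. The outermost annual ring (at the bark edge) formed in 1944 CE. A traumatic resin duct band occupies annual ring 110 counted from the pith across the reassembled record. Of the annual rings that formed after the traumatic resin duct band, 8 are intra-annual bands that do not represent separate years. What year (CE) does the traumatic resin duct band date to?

1214 CE

Total annual rings = 52 + 132 + 664 = 848.
The traumatic resin duct band sits at annual ring 110 from the pith, so 848 − 110 = 738 annual rings formed after it.
738 − 8 false = 730 true annual rings after the traumatic resin duct band.
1944 − 730 = 1214 CE.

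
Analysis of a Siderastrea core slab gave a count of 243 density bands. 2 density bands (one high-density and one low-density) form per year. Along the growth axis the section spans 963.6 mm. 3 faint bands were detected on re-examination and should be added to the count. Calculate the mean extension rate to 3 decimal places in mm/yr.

After corrections the count is 243 + 3 = 246 density bands.
Dividing by 2 density bands per year: 246 / 2 = 123 years.
Extension rate ≈ 963.6 / 123 = 7.834 mm/yr.

7.834 mm/yr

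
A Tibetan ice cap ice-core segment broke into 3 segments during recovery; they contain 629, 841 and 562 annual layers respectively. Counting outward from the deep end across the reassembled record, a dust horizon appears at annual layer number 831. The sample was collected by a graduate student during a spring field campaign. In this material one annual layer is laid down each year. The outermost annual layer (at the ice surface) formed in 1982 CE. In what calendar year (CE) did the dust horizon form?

781 CE

Total annual layers = 629 + 841 + 562 = 2032.
2032 − 831 = 1201 annual layers lie beyond the dust horizon toward the ice surface.
Counting back 1201 years from 1982 CE places the dust horizon in 1982 − 1201 = 781 CE.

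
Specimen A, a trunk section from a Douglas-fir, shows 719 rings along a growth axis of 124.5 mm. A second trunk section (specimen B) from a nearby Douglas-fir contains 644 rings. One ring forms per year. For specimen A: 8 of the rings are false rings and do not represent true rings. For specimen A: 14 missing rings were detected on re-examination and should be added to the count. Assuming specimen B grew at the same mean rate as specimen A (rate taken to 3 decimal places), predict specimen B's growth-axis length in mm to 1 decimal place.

110.8 mm

Specimen A: correcting the raw count gives 719 − 8 + 14 = 725 true rings.
A: Mean rate = 124.5 mm / 725 years ≈ 0.172 mm/yr.
Length of B = 0.172 × 644 = 110.8 mm.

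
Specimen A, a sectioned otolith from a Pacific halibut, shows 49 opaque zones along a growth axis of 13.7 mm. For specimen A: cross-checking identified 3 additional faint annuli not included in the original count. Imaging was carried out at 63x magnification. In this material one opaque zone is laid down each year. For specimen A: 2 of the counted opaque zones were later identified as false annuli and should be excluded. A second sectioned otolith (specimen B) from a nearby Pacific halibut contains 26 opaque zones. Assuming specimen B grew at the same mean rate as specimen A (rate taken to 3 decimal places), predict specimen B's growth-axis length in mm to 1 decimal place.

7.1 mm

Specimen A: correcting the raw count gives 49 − 2 + 3 = 50 true opaque zones.
A: Extension rate ≈ 13.7 / 50 = 0.274 mm/yr.
B's length ≈ 0.274 × 26 = 7.1 mm.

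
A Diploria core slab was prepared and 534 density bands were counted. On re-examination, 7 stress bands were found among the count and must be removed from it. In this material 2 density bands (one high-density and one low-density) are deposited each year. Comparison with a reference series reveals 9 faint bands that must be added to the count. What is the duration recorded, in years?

Correcting the raw count gives 534 − 7 + 9 = 536 true density bands.
With 2 density bands per year, 536 / 2 = 268 years.

268 years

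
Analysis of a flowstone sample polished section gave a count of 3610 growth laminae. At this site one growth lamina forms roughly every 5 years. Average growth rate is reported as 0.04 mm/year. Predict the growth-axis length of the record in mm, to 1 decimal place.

722.0 mm

3610 growth laminae at 5 years each span 3610 × 5 = 18050 years.
Predicted length = 0.04 mm/year × 18050 years = 722.0 mm.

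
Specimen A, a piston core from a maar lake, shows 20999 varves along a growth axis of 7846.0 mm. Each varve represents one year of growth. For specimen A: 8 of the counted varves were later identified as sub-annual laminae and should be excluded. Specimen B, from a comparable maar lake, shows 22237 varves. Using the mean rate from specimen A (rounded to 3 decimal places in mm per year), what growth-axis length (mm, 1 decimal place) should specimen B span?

Specimen A: correcting the raw count gives 20999 − 8 = 20991 true varves.
A: Mean rate = 7846.0 mm / 20991 years ≈ 0.374 mm per year.
Length of B = 0.374 × 22237 = 8316.6 mm.

8316.6 mm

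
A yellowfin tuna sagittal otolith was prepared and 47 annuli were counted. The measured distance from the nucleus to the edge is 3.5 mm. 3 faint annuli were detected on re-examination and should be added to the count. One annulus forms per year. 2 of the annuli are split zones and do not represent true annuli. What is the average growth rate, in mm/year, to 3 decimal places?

Adjusted count: 47 − 2 + 3 = 48 annuli.
Mean rate = 3.5 mm / 48 years ≈ 0.073 mm/year.

0.073 mm/year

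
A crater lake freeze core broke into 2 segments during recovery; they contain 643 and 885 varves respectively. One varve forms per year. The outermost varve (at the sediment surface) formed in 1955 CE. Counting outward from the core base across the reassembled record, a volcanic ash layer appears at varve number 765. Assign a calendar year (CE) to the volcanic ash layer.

1192 CE

Total varves = 643 + 885 = 1528.
Between varve 765 and the sediment surface there are 1528 − 765 = 763 varves.
1955 − 763 = 1192 CE.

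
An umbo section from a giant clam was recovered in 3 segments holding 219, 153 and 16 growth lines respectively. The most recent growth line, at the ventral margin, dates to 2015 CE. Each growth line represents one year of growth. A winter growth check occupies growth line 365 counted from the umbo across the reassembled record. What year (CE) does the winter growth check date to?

Total growth lines = 219 + 153 + 16 = 388.
388 − 365 = 23 growth lines lie beyond the winter growth check toward the ventral margin.
2015 − 23 = 1992 CE.

1992 CE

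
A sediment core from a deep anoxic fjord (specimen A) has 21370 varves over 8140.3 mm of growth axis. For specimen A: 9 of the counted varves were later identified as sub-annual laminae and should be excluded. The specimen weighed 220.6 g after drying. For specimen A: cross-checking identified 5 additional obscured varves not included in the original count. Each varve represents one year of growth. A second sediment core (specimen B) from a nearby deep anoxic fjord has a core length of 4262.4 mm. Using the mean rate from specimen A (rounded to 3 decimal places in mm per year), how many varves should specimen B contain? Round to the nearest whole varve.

11187 varves

Specimen A: true varve count = 21370 − 9 + 5 = 21366.
A: Mean rate = 8140.3 mm / 21366 years ≈ 0.381 mm/yr.
Specimen B: 4262.4 mm / 0.381 mm per year = 11187.40 years ≈ 11187 varves.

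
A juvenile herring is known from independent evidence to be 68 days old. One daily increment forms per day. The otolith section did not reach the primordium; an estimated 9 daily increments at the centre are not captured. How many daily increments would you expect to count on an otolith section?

One daily increment per day gives 68 daily increments over 68 days.
68 − 9 missed = 59 daily increments expected in the prepared section.

59 daily increments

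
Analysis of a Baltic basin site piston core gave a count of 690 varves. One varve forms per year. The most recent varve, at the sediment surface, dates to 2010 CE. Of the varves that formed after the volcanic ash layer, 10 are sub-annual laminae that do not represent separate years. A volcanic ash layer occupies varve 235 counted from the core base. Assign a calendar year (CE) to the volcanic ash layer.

1565 CE

The volcanic ash layer sits at varve 235 from the core base, so 690 − 235 = 455 varves formed after it.
Removing the 10 false varves leaves 455 − 10 = 445 true varves beyond the volcanic ash layer.
2010 − 445 = 1565 CE.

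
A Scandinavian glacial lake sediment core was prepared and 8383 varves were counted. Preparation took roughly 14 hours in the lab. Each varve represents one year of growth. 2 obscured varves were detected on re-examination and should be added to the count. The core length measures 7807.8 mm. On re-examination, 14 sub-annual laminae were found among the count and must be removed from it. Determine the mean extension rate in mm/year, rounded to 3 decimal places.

0.933 mm/year

After corrections the count is 8383 − 14 + 2 = 8371 varves.
Mean rate = 7807.8 mm / 8371 years ≈ 0.933 mm/year.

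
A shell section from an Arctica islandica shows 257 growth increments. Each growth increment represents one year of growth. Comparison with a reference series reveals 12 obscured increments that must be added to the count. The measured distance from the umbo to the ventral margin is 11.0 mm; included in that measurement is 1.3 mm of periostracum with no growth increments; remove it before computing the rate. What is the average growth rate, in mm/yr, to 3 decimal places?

After corrections the count is 257 + 12 = 269 growth increments.
The growth record spans 11.0 − 1.3 = 9.7 mm.
9.7 mm over 269 years gives 9.7 / 269 ≈ 0.036 mm/yr.

0.036 mm/yr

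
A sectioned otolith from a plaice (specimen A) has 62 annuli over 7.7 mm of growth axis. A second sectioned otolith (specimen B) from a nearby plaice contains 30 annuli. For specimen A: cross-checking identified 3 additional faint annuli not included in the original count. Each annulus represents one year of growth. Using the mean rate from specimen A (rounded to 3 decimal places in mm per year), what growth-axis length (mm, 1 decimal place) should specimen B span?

3.5 mm

Specimen A: correcting the raw count gives 62 + 3 = 65 true annuli.
A: Mean rate = 7.7 mm / 65 years ≈ 0.118 mm/yr.
B's length ≈ 0.118 × 30 = 3.5 mm.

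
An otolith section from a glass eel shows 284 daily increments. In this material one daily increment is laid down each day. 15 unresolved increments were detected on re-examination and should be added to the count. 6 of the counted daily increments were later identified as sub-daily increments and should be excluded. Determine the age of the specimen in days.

293 days

After corrections the count is 284 − 6 + 15 = 293 daily increments.
One daily increment per day makes the duration 293 days.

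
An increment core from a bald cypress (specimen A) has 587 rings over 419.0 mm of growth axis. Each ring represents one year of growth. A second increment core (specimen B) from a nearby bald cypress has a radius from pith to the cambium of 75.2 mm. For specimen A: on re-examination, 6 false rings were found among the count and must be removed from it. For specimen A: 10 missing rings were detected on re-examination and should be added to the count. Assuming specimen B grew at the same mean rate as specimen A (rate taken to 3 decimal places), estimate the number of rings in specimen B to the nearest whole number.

Specimen A: correcting the raw count gives 587 − 6 + 10 = 591 true rings.
A: Mean rate = 419.0 mm / 591 years ≈ 0.709 mm/year.
For B, 75.2 / 0.709 = 106.06 years ≈ 106 rings.

106 rings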